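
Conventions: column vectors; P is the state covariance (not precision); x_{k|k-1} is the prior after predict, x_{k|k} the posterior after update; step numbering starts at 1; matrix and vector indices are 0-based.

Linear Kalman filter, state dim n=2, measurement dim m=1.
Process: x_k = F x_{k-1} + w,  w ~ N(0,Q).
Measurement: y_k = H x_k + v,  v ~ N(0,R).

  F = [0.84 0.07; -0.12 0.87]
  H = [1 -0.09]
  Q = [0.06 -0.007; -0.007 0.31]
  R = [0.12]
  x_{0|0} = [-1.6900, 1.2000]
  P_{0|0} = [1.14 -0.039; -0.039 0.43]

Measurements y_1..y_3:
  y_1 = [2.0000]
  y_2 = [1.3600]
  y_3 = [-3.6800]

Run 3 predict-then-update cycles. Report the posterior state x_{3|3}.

step 1: x^-=[-1.3356, 1.2468]  P^-=[0.8619 -0.1239; -0.1239 0.6600]  S=[1.0096]  K=[0.8648; -0.1816]  nu=[3.4478]  x^+=[1.6460, 0.6208]  P^+=[0.1069 0.0346; 0.0346 0.6267]
step 2: x^-=[1.4261, 0.3426]  P^-=[0.1426 0.0454; 0.0454 0.7787]  S=[0.2607]  K=[0.5312; -0.0947]  nu=[-0.0353]  x^+=[1.4074, 0.3459]  P^+=[0.0690 0.0585; 0.0585 0.7764]
step 3: x^-=[1.2064, 0.1321]  P^-=[0.1194 0.0756; 0.0756 0.8864]  S=[0.2330]  K=[0.4833; -0.0180]  nu=[-4.8745]  x^+=[-1.1492, 0.2196]  P^+=[0.0650 0.0776; 0.0776 0.8863]

x_post = [-1.1492, 0.2196]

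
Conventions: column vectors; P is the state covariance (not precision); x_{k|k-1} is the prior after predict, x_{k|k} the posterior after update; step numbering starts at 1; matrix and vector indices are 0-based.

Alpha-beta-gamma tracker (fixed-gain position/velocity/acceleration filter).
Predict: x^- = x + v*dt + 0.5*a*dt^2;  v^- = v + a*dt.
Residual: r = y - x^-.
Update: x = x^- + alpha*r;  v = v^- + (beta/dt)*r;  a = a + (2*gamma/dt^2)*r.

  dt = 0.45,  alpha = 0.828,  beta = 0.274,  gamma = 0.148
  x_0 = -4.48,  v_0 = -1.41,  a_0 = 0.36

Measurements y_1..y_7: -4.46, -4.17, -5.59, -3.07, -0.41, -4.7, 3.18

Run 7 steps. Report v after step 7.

step 1: x_pred=-5.0781  r=0.6181  x^+=-4.5663  v^+=-0.8717  a^+=1.2634
step 2: x_pred=-4.8306  r=0.6606  x^+=-4.2836  v^+=0.0991  a^+=2.2291
step 3: x_pred=-4.0133  r=-1.5767  x^+=-5.3188  v^+=0.1422  a^+=-0.0756
step 4: x_pred=-5.2625  r=2.1925  x^+=-3.4471  v^+=1.4432  a^+=3.1292
step 5: x_pred=-2.4808  r=2.0708  x^+=-0.7662  v^+=4.1122  a^+=6.1563
step 6: x_pred=1.7076  r=-6.4076  x^+=-3.5979  v^+=2.9810  a^+=-3.2100
step 7: x_pred=-2.5814  r=5.7614  x^+=2.1890  v^+=5.0446  a^+=5.2117

v_post = 5.0446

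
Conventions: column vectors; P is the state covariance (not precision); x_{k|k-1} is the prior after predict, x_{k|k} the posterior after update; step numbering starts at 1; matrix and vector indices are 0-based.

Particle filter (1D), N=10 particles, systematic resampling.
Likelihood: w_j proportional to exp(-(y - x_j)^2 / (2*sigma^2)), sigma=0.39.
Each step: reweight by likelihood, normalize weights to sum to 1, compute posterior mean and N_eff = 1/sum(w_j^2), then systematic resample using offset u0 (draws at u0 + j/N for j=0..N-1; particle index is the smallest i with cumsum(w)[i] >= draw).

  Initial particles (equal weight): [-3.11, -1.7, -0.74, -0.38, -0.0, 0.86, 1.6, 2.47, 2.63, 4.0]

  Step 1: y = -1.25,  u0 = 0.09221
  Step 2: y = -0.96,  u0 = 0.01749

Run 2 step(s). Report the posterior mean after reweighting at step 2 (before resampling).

step 1: w=[0.0000, 0.4999, 0.4136, 0.0808, 0.0057, 0.0000, 0.0000, 0.0000, 0.0000, 0.0000]  mean=-1.1866  Neff=2.3392  idx=[1, 1, 1, 1, 1, 2, 2, 2, 2, 3]
step 2: w=[0.0362, 0.0362, 0.0362, 0.0362, 0.0362, 0.1867, 0.1867, 0.1867, 0.1867, 0.0724]  mean=-0.8876  Neff=6.6147  idx=[0, 3, 5, 5, 6, 6, 7, 7, 8, 8]

post_mean = -0.8876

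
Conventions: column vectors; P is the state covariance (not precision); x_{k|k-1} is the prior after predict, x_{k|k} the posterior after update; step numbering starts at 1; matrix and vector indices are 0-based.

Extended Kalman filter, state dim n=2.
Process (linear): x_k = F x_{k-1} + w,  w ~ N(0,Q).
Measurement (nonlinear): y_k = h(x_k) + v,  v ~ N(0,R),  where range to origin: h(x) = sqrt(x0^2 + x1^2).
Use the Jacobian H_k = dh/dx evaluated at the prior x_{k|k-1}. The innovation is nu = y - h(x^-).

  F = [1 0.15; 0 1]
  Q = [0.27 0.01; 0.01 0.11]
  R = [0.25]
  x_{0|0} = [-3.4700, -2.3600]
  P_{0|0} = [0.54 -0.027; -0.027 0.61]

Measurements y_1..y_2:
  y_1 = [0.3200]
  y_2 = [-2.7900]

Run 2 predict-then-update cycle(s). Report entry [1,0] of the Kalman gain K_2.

step 1: x^-=[-3.8240, -2.3600]  P^-=[0.8156 0.0745; 0.0745 0.7200]  H_jac=[-0.8510 -0.5252]  S=[1.1058]  K=[-0.6630; -0.3993]  nu=[-4.1736]  x^+=[-1.0567, -0.6936]  P^+=[0.3295 -0.2183; -0.2183 0.5437]
step 2: x^-=[-1.1608, -0.6936]  P^-=[0.5462 -0.1267; -0.1267 0.6537]  H_jac=[-0.8584 -0.5129]  S=[0.7129]  K=[-0.5666; -0.3178]  nu=[-4.1422]  x^+=[1.1860, 0.6226]  P^+=[0.3174 -0.2550; -0.2550 0.5817]

K[1,0] = -0.3178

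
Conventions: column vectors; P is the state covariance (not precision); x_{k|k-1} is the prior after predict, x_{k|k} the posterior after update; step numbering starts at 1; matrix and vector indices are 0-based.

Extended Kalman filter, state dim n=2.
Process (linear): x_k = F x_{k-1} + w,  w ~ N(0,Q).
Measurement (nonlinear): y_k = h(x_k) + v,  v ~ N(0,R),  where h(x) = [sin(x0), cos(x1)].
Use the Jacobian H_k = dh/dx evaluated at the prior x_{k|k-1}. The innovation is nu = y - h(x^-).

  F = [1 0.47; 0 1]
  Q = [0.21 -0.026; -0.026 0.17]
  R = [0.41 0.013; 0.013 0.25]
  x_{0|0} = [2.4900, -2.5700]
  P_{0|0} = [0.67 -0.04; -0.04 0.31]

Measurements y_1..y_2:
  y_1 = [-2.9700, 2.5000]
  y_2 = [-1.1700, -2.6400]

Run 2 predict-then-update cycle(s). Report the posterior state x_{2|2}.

step 1: x^-=[1.2821, -2.5700]  P^-=[0.9109 0.0797; 0.0797 0.4800]  H_jac=[0.2847 0.0000; 0.0000 0.5410]  S=[0.4838 0.0253; 0.0253 0.3905]  K=[0.5320 0.0760; 0.0122 0.6642]  nu=[-3.9286, 3.3410]  x^+=[-0.5542, -0.3988]  P^+=[0.7696 0.0479; 0.0479 0.3072]
step 2: x^-=[-0.7416, -0.3988]  P^-=[1.0925 0.1663; 0.1663 0.4772]  H_jac=[0.7374 0.0000; 0.0000 0.3883]  S=[1.0041 0.0606; 0.0606 0.3219]  K=[0.7993 0.0501; 0.0884 0.5589]  nu=[-0.4946, -3.5615]  x^+=[-1.3152, -2.4331]  P^+=[0.4453 0.0590; 0.0590 0.3628]

x_post = [-1.3152, -2.4331]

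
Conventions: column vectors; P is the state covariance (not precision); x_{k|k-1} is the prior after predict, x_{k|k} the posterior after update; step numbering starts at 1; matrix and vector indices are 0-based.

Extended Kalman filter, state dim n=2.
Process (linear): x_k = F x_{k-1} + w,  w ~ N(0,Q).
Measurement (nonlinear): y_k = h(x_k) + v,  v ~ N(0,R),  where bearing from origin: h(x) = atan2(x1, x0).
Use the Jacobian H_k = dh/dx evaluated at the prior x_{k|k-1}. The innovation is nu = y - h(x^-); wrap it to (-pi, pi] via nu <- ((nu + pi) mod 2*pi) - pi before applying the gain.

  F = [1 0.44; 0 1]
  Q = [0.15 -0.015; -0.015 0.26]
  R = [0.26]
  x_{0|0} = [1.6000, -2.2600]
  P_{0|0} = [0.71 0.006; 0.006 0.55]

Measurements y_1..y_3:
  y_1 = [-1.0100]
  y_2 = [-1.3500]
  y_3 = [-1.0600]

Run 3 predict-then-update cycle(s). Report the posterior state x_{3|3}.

step 1: x^-=[0.6056, -2.2600]  P^-=[0.9718 0.2330; 0.2330 0.8100]  H_jac=[0.4128 0.1106]  S=[0.4568]  K=[0.9346; 0.4067]  nu=[0.2990]  x^+=[0.8850, -2.1384]  P^+=[0.5727 0.0593; 0.0593 0.7344]
step 2: x^-=[-0.0559, -2.1384]  P^-=[0.9171 0.3675; 0.3675 0.9944]  H_jac=[0.4673 -0.0122]  S=[0.4562]  K=[0.9296; 0.3498]  nu=[0.2469]  x^+=[0.1737, -2.0520]  P^+=[0.5229 0.2191; 0.2191 0.9386]
step 3: x^-=[-0.7292, -2.0520]  P^-=[1.0475 0.6171; 0.6171 1.1986]  H_jac=[0.4327 -0.1538]  S=[0.4023]  K=[0.8906; 0.2056]  nu=[0.8522]  x^+=[0.0298, -1.8768]  P^+=[0.7283 0.5435; 0.5435 1.1816]

x_post = [0.0298, -1.8768]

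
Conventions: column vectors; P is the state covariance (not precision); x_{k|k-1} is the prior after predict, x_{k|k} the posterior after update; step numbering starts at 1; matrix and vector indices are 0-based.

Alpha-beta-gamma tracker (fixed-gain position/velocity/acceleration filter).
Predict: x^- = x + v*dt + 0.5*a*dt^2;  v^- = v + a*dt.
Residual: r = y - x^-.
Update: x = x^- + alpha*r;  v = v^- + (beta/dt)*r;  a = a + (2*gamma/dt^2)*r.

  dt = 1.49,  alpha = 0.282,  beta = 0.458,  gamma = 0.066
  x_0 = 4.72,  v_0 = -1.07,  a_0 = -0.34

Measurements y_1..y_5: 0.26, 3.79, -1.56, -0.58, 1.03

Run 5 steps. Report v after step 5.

v_post = 1.2663

step 1: x_pred=2.7483  r=-2.4883  x^+=2.0466  v^+=-2.3415  a^+=-0.4879
step 2: x_pred=-1.9838  r=5.7738  x^+=-0.3556  v^+=-1.2937  a^+=-0.1447
step 3: x_pred=-2.4438  r=0.8838  x^+=-2.1946  v^+=-1.2376  a^+=-0.0921
step 4: x_pred=-4.1408  r=3.5608  x^+=-3.1367  v^+=-0.2803  a^+=0.1196
step 5: x_pred=-3.4215  r=4.4515  x^+=-2.1662  v^+=1.2663  a^+=0.3843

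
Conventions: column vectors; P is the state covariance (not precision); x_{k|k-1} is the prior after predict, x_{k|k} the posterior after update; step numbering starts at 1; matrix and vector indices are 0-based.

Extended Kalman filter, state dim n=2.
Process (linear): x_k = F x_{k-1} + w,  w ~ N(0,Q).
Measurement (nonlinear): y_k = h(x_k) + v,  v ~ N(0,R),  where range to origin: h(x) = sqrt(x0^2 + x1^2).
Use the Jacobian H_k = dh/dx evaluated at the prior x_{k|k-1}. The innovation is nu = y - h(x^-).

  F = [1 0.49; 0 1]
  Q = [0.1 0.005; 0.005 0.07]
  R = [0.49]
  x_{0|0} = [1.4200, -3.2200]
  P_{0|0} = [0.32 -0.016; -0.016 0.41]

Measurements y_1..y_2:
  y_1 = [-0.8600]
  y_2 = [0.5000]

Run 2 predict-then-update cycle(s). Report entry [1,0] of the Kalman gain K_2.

K[1,0] = -0.3737

step 1: x^-=[-0.1578, -3.2200]  P^-=[0.5028 0.1899; 0.1899 0.4800]  H_jac=[-0.0489 -0.9988]  S=[0.9886]  K=[-0.2167; -0.4943]  nu=[-4.0839]  x^+=[0.7274, -1.2012]  P^+=[0.4563 0.0840; 0.0840 0.2384]
step 2: x^-=[0.1388, -1.2012]  P^-=[0.6958 0.2058; 0.2058 0.3084]  H_jac=[0.1148 -0.9934]  S=[0.7566]  K=[-0.1646; -0.3737]  nu=[-0.7092]  x^+=[0.2555, -0.9361]  P^+=[0.6753 0.1592; 0.1592 0.2027]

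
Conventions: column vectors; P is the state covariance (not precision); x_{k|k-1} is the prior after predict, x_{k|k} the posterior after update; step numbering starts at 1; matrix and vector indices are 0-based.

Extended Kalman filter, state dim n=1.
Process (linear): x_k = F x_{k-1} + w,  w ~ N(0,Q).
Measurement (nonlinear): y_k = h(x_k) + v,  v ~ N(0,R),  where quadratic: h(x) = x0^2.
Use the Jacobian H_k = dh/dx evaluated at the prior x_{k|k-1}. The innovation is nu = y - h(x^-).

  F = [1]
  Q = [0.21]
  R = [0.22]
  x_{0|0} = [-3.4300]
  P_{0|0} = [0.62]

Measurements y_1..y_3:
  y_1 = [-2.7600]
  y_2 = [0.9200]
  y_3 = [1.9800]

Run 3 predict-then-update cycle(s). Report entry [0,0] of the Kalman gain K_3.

step 1: x^-=[-3.4300]  P^-=[0.8300]  H_jac=[-6.8600]  S=[39.2795]  K=[-0.1450]  nu=[-14.5249]  x^+=[-1.3245]  P^+=[0.0046]
step 2: x^-=[-1.3245]  P^-=[0.2146]  H_jac=[-2.6491]  S=[1.7263]  K=[-0.3294]  nu=[-0.8344]  x^+=[-1.0497]  P^+=[0.0274]
step 3: x^-=[-1.0497]  P^-=[0.2374]  H_jac=[-2.0994]  S=[1.2661]  K=[-0.3936]  nu=[0.8781]  x^+=[-1.3953]  P^+=[0.0412]

K[0,0] = -0.3936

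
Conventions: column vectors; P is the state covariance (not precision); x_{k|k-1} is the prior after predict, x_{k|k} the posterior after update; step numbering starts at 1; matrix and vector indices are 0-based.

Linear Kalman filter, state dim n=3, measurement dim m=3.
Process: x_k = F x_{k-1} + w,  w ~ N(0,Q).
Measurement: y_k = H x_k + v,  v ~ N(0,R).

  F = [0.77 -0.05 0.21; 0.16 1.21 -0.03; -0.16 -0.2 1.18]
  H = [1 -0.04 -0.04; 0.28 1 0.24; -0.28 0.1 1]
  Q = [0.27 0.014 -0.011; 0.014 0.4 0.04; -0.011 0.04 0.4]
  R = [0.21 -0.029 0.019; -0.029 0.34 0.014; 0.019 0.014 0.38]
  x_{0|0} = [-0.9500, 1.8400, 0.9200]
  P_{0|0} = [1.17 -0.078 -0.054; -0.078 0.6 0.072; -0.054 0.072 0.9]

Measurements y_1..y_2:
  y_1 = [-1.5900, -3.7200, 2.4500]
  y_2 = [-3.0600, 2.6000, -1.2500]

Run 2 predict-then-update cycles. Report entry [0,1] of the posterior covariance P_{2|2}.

P_post[0,1] = -0.0503

step 1: x^-=[-0.6303, 2.0468, 0.8696]  P^-=[0.9919 0.0620 0.0307; 0.0620 1.2743 -0.0566; 0.0307 -0.0566 1.6885]  S=[1.1991 0.2527 -0.2909; 0.2527 1.8010 0.4018; -0.2909 0.4018 2.1270]  K=[0.8016 0.0846 -0.0196; -0.1861 0.7682 -0.1455; 0.1695 -0.0065 0.8115]  nu=[-0.8430, -5.7990, 1.1992]  x^+=[-1.8203, -2.4256, 1.7377]  P^+=[0.1657 -0.0558 0.0610; -0.0558 0.3027 -0.0939; 0.0610 -0.0939 0.3380]
step 2: x^-=[-0.9154, -3.2784, 2.8268]  P^-=[0.4099 -0.0609 0.1263; -0.0609 0.8324 -0.1598; 0.1263 -0.1598 0.9047]  S=[0.6169 0.0204 -0.0073; 0.0204 1.1628 0.1609; -0.0073 0.1609 1.2259]  K=[0.6582 0.0608 0.0004; -0.1668 0.6905 -0.1401; 0.1654 -0.0200 0.6997]  nu=[-2.1626, 5.4563, -4.0053]  x^+=[-2.0087, 1.4112, -0.4423]  P^+=[0.1367 -0.0503 0.0568; -0.0503 0.2729 -0.0881; 0.0568 -0.0881 0.2935]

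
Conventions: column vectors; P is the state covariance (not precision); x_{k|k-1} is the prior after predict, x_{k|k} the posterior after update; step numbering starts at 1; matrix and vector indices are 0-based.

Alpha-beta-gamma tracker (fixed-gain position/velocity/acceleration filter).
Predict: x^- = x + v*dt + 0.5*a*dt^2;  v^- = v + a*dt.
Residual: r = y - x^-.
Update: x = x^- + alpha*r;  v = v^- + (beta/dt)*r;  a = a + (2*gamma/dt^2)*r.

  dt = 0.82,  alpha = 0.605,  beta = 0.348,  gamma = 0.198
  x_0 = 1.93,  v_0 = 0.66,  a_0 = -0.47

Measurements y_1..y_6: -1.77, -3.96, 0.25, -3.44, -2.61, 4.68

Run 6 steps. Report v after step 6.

step 1: x_pred=2.3132  r=-4.0832  x^+=-0.1571  v^+=-1.4583  a^+=-2.8747
step 2: x_pred=-2.3194  r=-1.6406  x^+=-3.3120  v^+=-4.5118  a^+=-3.8409
step 3: x_pred=-8.3030  r=8.5530  x^+=-3.1284  v^+=-4.0316  a^+=1.1962
step 4: x_pred=-6.0321  r=2.5921  x^+=-4.4639  v^+=-1.9506  a^+=2.7228
step 5: x_pred=-5.1480  r=2.5380  x^+=-3.6125  v^+=1.3592  a^+=4.2175
step 6: x_pred=-1.0800  r=5.7600  x^+=2.4048  v^+=7.2621  a^+=7.6098

v_post = 7.2621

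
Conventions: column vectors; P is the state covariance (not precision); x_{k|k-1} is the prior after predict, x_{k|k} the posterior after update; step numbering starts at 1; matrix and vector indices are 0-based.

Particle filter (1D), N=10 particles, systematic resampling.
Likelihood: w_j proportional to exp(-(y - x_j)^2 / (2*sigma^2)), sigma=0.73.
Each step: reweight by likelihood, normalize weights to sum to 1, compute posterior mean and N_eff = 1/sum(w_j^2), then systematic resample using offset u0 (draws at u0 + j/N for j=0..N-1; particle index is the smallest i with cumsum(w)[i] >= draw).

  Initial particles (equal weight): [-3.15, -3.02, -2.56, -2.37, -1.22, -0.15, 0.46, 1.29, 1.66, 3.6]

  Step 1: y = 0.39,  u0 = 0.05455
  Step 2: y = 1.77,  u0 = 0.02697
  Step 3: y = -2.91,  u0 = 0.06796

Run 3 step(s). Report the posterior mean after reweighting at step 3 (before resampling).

post_mean = -0.1151

step 1: w=[0.0000, 0.0000, 0.0001, 0.0003, 0.0347, 0.3003, 0.3930, 0.1846, 0.0869, 0.0000]  mean=0.4749  Neff=3.4786  idx=[5, 5, 5, 6, 6, 6, 6, 7, 7, 8]
step 2: w=[0.0090, 0.0090, 0.0090, 0.0572, 0.0572, 0.0572, 0.0572, 0.2306, 0.2306, 0.2830]  mean=1.1659  Neff=5.0061  idx=[2, 4, 6, 7, 7, 8, 8, 9, 9, 9]
step 3: w=[0.9432, 0.0282, 0.0282, 0.0001, 0.0001, 0.0001, 0.0001, 0.0000, 0.0000, 0.0000]  mean=-0.1151  Neff=1.1221  idx=[0, 0, 0, 0, 0, 0, 0, 0, 0, 1]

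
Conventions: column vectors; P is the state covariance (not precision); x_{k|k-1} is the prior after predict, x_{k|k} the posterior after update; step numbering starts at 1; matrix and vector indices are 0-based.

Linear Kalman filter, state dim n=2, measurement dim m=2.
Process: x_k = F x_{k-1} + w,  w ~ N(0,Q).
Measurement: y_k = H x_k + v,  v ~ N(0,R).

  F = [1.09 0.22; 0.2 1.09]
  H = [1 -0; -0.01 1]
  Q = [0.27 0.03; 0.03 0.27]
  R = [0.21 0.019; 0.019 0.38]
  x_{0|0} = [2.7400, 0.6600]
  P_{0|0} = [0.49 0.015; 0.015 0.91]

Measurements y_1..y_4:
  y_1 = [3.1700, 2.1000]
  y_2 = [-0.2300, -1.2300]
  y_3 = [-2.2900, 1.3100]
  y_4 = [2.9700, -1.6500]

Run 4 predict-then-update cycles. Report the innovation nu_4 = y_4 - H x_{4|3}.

step 1: x^-=[3.1318, 1.2674]  P^-=[0.9034 0.3735; 0.3735 1.3773]  S=[1.1134 0.3835; 0.3835 1.7499]  K=[0.8000 0.0330; 0.0704 0.7695]  nu=[0.0382, 0.8639]  x^+=[3.1908, 1.9349]  P^+=[0.1686 0.0294; 0.0294 0.2940]
step 2: x^-=[3.9037, 2.7472]  P^-=[0.4987 0.1735; 0.1735 0.6389]  S=[0.7087 0.1875; 0.1875 1.0155]  K=[0.6937 0.0379; 0.0829 0.6122]  nu=[-4.1337, -3.9381]  x^+=[0.8872, -0.0061]  P^+=[0.1464 0.0290; 0.0290 0.2345]
step 3: x^-=[0.9657, 0.1708]  P^-=[0.4692 0.1539; 0.1539 0.5671]  S=[0.6792 0.1682; 0.1682 0.9441]  K=[0.6818 0.0366; 0.0818 0.5845]  nu=[-3.2557, 1.1488]  x^+=[-1.2118, 0.5758]  P^+=[0.1439 0.0283; 0.0283 0.2239]
step 4: x^-=[-1.1942, 0.3853]  P^-=[0.4653 0.1499; 0.1499 0.5542]  S=[0.6753 0.1643; 0.1643 0.9312]  K=[0.6803 0.0360; 0.0811 0.5792]  nu=[4.1642, -2.0472]  x^+=[1.5649, -0.4626]  P^+=[0.1435 0.0280; 0.0280 0.2219]

innov = [4.1642, -2.0472]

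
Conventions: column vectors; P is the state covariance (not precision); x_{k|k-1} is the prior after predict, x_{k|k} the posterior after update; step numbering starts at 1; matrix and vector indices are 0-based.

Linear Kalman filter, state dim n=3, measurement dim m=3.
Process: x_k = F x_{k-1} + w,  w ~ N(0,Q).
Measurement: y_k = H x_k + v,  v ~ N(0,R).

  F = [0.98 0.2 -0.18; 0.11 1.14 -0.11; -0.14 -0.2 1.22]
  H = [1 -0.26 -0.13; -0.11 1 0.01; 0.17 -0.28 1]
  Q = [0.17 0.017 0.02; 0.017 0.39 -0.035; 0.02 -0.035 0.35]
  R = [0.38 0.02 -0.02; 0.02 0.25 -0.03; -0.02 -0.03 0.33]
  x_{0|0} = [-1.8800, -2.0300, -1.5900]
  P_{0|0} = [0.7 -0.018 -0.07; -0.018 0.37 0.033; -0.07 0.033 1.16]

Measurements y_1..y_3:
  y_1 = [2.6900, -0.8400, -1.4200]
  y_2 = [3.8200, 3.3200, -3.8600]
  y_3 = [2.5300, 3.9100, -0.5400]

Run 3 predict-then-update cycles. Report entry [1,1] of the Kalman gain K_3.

step 1: x^-=[-1.9622, -2.3461, -1.2706]  P^-=[0.9099 0.1807 -0.4178; 0.1807 0.8823 -0.2464; -0.4178 -0.2464 2.1119]  S=[1.3832 -0.1038 -0.4876; -0.1038 1.0997 -0.4371; -0.4876 -0.4371 2.5161]  K=[0.6862 0.1478 0.0340; 0.0297 0.7669 -0.0449; -0.1474 0.1557 0.8370]  nu=[3.8770, 1.3030, -0.4727]  x^+=[0.8747, -1.2105, -2.0349]  P^+=[0.2799 0.0808 -0.0319; 0.0808 0.2025 0.0045; -0.0319 0.0045 0.2812]
step 2: x^-=[0.9814, -1.0599, -2.3629]  P^-=[0.4986 0.1940 -0.1440; 0.1940 0.6798 -0.1362; -0.1440 -0.1362 0.7953]  S=[0.8654 0.0014 -0.1624; 0.0014 0.8909 -0.3030; -0.1624 -0.3030 1.2019]  K=[0.5429 0.1602 0.0193; 0.0280 0.7173 -0.0597; -0.1167 0.1067 0.6842]  nu=[2.2558, 4.5115, -1.9607]  x^+=[2.8911, 2.3562, -3.4864]  P^+=[0.2253 0.0754 -0.0265; 0.0754 0.1900 -0.0014; -0.0265 -0.0014 0.2290]
step 3: x^-=[3.9320, 3.3876, -5.1294]  P^-=[0.4404 0.1787 -0.1184; 0.1787 0.6623 -0.1321; -0.1184 -0.1321 0.7169]  S=[0.8062 -0.0031 -0.1343; -0.0031 0.8760 -0.2996; -0.1343 -0.2996 1.1282]  K=[0.5115 0.1558 0.0193; 0.0216 0.7105 -0.0633; -0.1089 0.0988 0.6636]  nu=[-1.1881, 1.0062, 4.8695]  x^+=[3.5750, 3.7685, -1.6693]  P^+=[0.2127 0.0722 -0.0245; 0.0722 0.1879 -0.0023; -0.0245 -0.0023 0.2217]

K[1,1] = 0.7105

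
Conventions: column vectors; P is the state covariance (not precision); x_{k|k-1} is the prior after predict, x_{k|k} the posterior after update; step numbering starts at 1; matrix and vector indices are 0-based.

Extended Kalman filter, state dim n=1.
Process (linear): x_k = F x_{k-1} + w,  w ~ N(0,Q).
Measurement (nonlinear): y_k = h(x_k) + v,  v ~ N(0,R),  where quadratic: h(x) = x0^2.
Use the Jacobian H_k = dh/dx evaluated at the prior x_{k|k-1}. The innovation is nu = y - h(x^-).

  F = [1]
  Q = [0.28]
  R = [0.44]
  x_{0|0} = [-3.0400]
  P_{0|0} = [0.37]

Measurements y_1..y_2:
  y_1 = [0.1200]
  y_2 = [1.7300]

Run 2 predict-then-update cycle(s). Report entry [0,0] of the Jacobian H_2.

step 1: x^-=[-3.0400]  P^-=[0.6500]  H_jac=[-6.0800]  S=[24.4682]  K=[-0.1615]  nu=[-9.1216]  x^+=[-1.5667]  P^+=[0.0117]
step 2: x^-=[-1.5667]  P^-=[0.2917]  H_jac=[-3.1334]  S=[3.3039]  K=[-0.2766]  nu=[-0.7246]  x^+=[-1.3663]  P^+=[0.0388]

H_jac[0,0] = -3.1334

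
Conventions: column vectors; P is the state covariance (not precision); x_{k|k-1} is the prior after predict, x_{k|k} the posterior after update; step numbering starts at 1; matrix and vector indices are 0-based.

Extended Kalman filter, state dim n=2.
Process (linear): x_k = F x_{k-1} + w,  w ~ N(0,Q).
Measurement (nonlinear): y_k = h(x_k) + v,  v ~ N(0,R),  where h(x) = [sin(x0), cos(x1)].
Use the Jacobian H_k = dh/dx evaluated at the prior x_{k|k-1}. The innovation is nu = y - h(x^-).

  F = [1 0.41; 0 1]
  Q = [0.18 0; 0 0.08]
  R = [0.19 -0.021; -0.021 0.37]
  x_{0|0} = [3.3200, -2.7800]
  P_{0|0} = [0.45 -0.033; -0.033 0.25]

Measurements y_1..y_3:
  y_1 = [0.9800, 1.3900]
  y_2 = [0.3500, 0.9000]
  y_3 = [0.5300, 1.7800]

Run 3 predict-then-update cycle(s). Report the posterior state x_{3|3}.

x_post = [0.6066, -0.7724]

step 1: x^-=[2.1802, -2.7800]  P^-=[0.6450 0.0695; 0.0695 0.3300]  H_jac=[-0.5724 0.0000; 0.0000 0.3538]  S=[0.4013 -0.0351; -0.0351 0.4113]  K=[-0.9216 -0.0188; -0.0749 0.2775]  nu=[0.1600, 2.3253]  x^+=[1.9890, -2.1468]  P^+=[0.3052 0.0350; 0.0350 0.2946]
step 2: x^-=[1.1088, -2.1468]  P^-=[0.5635 0.1558; 0.1558 0.3746]  H_jac=[0.4457 0.0000; 0.0000 0.8386]  S=[0.3019 0.0373; 0.0373 0.6335]  K=[0.8122 0.1585; 0.1701 0.4860]  nu=[-0.5452, 1.4447]  x^+=[0.8951, -1.5375]  P^+=[0.3388 0.0496; 0.0496 0.2101]
step 3: x^-=[0.2647, -1.5375]  P^-=[0.5948 0.1358; 0.1358 0.2901]  H_jac=[0.9652 0.0000; 0.0000 0.9994]  S=[0.7441 0.1100; 0.1100 0.6598]  K=[0.7598 0.0790; 0.1140 0.4205]  nu=[0.2684, 1.7467]  x^+=[0.6066, -0.7724]  P^+=[0.1479 0.0133; 0.0133 0.1533]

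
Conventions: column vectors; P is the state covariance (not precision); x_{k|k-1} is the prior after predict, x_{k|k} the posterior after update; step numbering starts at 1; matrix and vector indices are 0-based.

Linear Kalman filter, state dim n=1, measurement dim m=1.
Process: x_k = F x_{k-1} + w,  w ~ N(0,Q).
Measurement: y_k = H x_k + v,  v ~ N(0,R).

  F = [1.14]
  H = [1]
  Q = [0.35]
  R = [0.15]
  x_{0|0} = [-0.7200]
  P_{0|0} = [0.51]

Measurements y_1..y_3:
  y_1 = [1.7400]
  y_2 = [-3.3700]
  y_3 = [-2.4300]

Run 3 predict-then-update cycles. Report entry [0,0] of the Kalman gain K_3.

K[0,0] = 0.7697

step 1: x^-=[-0.8208]  P^-=[1.0128]  S=[1.1628]  K=[0.8710]  nu=[2.5608]  x^+=[1.4097]  P^+=[0.1307]
step 2: x^-=[1.6070]  P^-=[0.5198]  S=[0.6698]  K=[0.7761]  nu=[-4.9770]  x^+=[-2.2554]  P^+=[0.1164]
step 3: x^-=[-2.5712]  P^-=[0.5013]  S=[0.6513]  K=[0.7697]  nu=[0.1412]  x^+=[-2.4625]  P^+=[0.1155]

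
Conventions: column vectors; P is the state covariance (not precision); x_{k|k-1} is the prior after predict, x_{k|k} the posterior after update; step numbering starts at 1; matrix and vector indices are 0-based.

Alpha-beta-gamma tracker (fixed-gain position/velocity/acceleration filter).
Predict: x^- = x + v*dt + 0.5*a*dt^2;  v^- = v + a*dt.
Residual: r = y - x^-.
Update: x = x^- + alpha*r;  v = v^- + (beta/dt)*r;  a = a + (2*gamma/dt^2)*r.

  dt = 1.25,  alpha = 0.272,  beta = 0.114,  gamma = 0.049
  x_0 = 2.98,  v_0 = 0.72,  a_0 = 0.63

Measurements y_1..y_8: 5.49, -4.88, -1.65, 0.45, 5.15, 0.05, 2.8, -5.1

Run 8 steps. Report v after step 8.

v_post = -2.7056

step 1: x_pred=4.3722  r=1.1178  x^+=4.6762  v^+=1.6094  a^+=0.7001
step 2: x_pred=7.2350  r=-12.1150  x^+=3.9397  v^+=1.3797  a^+=-0.0597
step 3: x_pred=5.6177  r=-7.2677  x^+=3.6409  v^+=0.6422  a^+=-0.5156
step 4: x_pred=4.0408  r=-3.5908  x^+=3.0641  v^+=-0.3297  a^+=-0.7408
step 5: x_pred=2.0732  r=3.0768  x^+=2.9101  v^+=-0.9751  a^+=-0.5478
step 6: x_pred=1.2632  r=-1.2132  x^+=0.9332  v^+=-1.7705  a^+=-0.6239
step 7: x_pred=-1.7674  r=4.5674  x^+=-0.5250  v^+=-2.1339  a^+=-0.3374
step 8: x_pred=-3.4560  r=-1.6440  x^+=-3.9032  v^+=-2.7056  a^+=-0.4405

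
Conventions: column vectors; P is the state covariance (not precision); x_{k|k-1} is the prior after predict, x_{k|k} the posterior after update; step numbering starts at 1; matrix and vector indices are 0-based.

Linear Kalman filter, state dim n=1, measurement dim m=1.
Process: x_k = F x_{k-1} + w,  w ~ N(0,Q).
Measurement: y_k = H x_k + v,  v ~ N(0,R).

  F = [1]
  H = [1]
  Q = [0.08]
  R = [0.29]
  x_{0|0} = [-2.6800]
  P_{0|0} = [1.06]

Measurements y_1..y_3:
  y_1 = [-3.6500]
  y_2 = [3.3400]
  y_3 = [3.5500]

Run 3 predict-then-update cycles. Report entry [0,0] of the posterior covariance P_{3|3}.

step 1: x^-=[-2.6800]  P^-=[1.1400]  S=[1.4300]  K=[0.7972]  nu=[-0.9700]  x^+=[-3.4533]  P^+=[0.2312]
step 2: x^-=[-3.4533]  P^-=[0.3112]  S=[0.6012]  K=[0.5176]  nu=[6.7933]  x^+=[0.0631]  P^+=[0.1501]
step 3: x^-=[0.0631]  P^-=[0.2301]  S=[0.5201]  K=[0.4424]  nu=[3.4869]  x^+=[1.6058]  P^+=[0.1283]

P_post[0,0] = 0.1283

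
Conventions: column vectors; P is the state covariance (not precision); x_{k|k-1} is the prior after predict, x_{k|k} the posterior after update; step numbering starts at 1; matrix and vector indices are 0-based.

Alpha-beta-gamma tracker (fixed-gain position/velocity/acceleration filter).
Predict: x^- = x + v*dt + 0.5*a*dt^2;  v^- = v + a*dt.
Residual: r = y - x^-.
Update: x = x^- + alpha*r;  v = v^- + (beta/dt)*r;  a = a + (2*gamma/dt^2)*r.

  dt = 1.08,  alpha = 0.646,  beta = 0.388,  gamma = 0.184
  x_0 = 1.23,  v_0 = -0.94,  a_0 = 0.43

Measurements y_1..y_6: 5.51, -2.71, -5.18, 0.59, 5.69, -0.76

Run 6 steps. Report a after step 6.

step 1: x_pred=0.4656  r=5.0444  x^+=3.7243  v^+=1.3367  a^+=2.0215
step 2: x_pred=6.3468  r=-9.0568  x^+=0.4961  v^+=0.2662  a^+=-0.8359
step 3: x_pred=0.2961  r=-5.4761  x^+=-3.2415  v^+=-2.6040  a^+=-2.5636
step 4: x_pred=-7.5488  r=8.1388  x^+=-2.2912  v^+=-2.4487  a^+=0.0042
step 5: x_pred=-4.9333  r=10.6233  x^+=1.9294  v^+=1.3724  a^+=3.3559
step 6: x_pred=5.3686  r=-6.1286  x^+=1.4095  v^+=2.7949  a^+=1.4223

a_post = 1.4223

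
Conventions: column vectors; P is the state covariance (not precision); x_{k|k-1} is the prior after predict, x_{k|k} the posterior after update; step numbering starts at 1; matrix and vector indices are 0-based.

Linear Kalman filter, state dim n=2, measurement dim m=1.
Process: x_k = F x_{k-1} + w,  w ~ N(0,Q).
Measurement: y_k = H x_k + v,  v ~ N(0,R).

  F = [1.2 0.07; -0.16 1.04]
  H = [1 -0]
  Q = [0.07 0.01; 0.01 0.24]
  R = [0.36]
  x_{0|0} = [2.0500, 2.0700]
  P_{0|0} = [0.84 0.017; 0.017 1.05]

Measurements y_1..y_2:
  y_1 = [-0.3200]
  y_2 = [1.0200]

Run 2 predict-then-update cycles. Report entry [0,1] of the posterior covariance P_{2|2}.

P_post[0,1] = 0.0183

step 1: x^-=[2.6049, 1.8248]  P^-=[1.2876 -0.0538; -0.0538 1.3915]  S=[1.6476]  K=[0.7815; -0.0327]  nu=[-2.9249]  x^+=[0.3191, 1.9203]  P^+=[0.2813 -0.0118; -0.0118 1.3898]
step 2: x^-=[0.5173, 1.9461]  P^-=[0.4800 0.0426; 0.0426 1.7543]  S=[0.8400]  K=[0.5714; 0.0507]  nu=[0.5027]  x^+=[0.8046, 1.9716]  P^+=[0.2057 0.0183; 0.0183 1.7521]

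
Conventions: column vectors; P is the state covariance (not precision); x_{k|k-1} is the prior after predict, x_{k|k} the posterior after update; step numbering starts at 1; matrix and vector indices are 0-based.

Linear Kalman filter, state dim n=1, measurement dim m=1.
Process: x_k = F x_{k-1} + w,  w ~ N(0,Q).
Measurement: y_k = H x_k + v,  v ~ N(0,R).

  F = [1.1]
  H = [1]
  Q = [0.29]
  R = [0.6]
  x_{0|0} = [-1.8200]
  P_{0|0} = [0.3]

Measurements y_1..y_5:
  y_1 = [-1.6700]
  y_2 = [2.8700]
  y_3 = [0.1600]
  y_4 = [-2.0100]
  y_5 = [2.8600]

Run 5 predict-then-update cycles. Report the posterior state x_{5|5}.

step 1: x^-=[-2.0020]  P^-=[0.6530]  S=[1.2530]  K=[0.5211]  nu=[0.3320]  x^+=[-1.8290]  P^+=[0.3127]
step 2: x^-=[-2.0119]  P^-=[0.6684]  S=[1.2684]  K=[0.5269]  nu=[4.8819]  x^+=[0.5606]  P^+=[0.3162]
step 3: x^-=[0.6167]  P^-=[0.6726]  S=[1.2726]  K=[0.5285]  nu=[-0.4567]  x^+=[0.3753]  P^+=[0.3171]
step 4: x^-=[0.4128]  P^-=[0.6737]  S=[1.2737]  K=[0.5289]  nu=[-2.4228]  x^+=[-0.8687]  P^+=[0.3174]
step 5: x^-=[-0.9555]  P^-=[0.6740]  S=[1.2740]  K=[0.5290]  nu=[3.8155]  x^+=[1.0630]  P^+=[0.3174]

x_post = [1.0630]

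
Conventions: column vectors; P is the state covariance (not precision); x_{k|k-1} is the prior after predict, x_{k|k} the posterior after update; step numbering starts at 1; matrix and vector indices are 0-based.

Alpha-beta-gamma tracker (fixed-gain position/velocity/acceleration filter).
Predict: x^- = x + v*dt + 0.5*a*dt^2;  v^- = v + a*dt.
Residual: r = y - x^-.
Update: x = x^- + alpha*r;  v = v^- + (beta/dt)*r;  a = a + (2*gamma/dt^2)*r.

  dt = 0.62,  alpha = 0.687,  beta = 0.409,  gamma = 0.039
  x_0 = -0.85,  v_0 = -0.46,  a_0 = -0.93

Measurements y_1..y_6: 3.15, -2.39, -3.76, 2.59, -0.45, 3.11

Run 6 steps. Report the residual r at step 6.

resid = 2.9686

step 1: x_pred=-1.3139  r=4.4639  x^+=1.7528  v^+=1.9082  a^+=-0.0242
step 2: x_pred=2.9312  r=-5.3212  x^+=-0.7245  v^+=-1.6171  a^+=-1.1039
step 3: x_pred=-1.9393  r=-1.8207  x^+=-3.1901  v^+=-3.5027  a^+=-1.4734
step 4: x_pred=-5.6449  r=8.2349  x^+=0.0125  v^+=1.0162  a^+=0.1976
step 5: x_pred=0.6805  r=-1.1305  x^+=-0.0962  v^+=0.3930  a^+=-0.0318
step 6: x_pred=0.1414  r=2.9686  x^+=2.1808  v^+=2.3316  a^+=0.5706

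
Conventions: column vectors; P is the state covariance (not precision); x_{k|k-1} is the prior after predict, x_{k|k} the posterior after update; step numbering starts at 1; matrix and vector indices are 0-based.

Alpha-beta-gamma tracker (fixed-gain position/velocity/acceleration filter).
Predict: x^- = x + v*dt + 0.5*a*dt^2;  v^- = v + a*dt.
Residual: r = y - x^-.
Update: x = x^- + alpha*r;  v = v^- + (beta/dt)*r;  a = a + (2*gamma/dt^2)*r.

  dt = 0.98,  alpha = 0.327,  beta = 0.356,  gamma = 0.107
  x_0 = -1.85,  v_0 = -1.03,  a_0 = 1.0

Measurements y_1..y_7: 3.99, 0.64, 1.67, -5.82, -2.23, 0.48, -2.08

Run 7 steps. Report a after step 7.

a_post = -0.0858

step 1: x_pred=-2.3792  r=6.3692  x^+=-0.2965  v^+=2.2637  a^+=2.4192
step 2: x_pred=3.0837  r=-2.4437  x^+=2.2846  v^+=3.7468  a^+=1.8747
step 3: x_pred=6.8567  r=-5.1867  x^+=5.1607  v^+=3.6999  a^+=0.7190
step 4: x_pred=9.1318  r=-14.9518  x^+=4.2426  v^+=-1.0270  a^+=-2.6126
step 5: x_pred=1.9815  r=-4.2115  x^+=0.6044  v^+=-5.1173  a^+=-3.5511
step 6: x_pred=-6.1158  r=6.5958  x^+=-3.9590  v^+=-6.2013  a^+=-2.0814
step 7: x_pred=-11.0357  r=8.9557  x^+=-8.1072  v^+=-4.9877  a^+=-0.0858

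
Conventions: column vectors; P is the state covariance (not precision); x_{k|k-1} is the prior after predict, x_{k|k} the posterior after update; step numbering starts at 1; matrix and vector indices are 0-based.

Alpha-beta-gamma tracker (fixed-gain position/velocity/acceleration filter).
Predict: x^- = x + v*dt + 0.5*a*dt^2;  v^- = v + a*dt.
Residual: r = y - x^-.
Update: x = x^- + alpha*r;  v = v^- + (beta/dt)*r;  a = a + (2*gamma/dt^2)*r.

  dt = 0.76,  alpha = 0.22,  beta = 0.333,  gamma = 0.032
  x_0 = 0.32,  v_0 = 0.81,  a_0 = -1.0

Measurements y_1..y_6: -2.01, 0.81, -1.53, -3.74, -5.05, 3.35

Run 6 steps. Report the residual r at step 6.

step 1: x_pred=0.6468  r=-2.6568  x^+=0.0623  v^+=-1.1141  a^+=-1.2944
step 2: x_pred=-1.1582  r=1.9682  x^+=-0.7252  v^+=-1.2354  a^+=-1.0763
step 3: x_pred=-1.9750  r=0.4450  x^+=-1.8771  v^+=-1.8584  a^+=-1.0270
step 4: x_pred=-3.5861  r=-0.1539  x^+=-3.6200  v^+=-2.7064  a^+=-1.0440
step 5: x_pred=-5.9783  r=0.9283  x^+=-5.7741  v^+=-3.0931  a^+=-0.9412
step 6: x_pred=-8.3967  r=11.7467  x^+=-5.8124  v^+=1.3385  a^+=0.3604

resid = 11.7467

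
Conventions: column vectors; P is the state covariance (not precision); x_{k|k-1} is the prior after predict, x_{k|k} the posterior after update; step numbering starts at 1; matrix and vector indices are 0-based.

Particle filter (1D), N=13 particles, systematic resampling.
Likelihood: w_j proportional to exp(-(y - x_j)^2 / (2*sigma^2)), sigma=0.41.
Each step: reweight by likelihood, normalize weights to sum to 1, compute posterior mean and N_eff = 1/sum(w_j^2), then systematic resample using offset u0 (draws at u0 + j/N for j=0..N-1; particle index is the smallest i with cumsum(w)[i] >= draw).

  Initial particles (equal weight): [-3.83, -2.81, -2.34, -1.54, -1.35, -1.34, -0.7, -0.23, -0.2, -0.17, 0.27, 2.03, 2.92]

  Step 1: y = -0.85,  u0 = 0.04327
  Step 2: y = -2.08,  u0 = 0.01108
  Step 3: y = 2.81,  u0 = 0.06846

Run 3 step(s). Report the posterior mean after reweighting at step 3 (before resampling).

post_mean = -1.3453

step 1: w=[0.0000, 0.0000, 0.0004, 0.0802, 0.1572, 0.1619, 0.3092, 0.1054, 0.0941, 0.0836, 0.0079, 0.0000, 0.0000]  mean=-0.8254  Neff=5.5556  idx=[3, 4, 4, 5, 5, 6, 6, 6, 6, 7, 7, 8, 9]
step 2: w=[0.3398, 0.1658, 0.1658, 0.1587, 0.1587, 0.0028, 0.0028, 0.0028, 0.0028, 0.0000, 0.0000, 0.0000, 0.0000]  mean=-1.4040  Neff=4.5289  idx=[0, 0, 0, 0, 0, 1, 1, 2, 2, 3, 3, 4, 4]
step 3: w=[0.0009, 0.0009, 0.0009, 0.0009, 0.0009, 0.1091, 0.1091, 0.1091, 0.1091, 0.1397, 0.1397, 0.1397, 0.1397]  mean=-1.3453  Neff=7.9512  idx=[5, 6, 6, 7, 8, 9, 9, 10, 10, 11, 11, 12, 12]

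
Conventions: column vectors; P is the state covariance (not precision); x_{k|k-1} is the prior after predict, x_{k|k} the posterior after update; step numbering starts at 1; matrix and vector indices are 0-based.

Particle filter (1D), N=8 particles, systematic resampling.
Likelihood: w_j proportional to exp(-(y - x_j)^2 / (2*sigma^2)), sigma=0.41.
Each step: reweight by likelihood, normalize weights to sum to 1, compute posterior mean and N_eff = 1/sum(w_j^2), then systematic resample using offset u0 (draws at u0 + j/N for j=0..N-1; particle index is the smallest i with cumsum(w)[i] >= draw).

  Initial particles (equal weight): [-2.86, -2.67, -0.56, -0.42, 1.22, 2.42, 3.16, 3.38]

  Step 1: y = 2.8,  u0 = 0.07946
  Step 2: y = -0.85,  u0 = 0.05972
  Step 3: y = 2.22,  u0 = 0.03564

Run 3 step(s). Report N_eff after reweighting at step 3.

N_eff = 8.0000

step 1: w=[0.0000, 0.0000, 0.0000, 0.0000, 0.0004, 0.3830, 0.4003, 0.2164]  mean=2.9235  Neff=2.8270  idx=[5, 5, 5, 6, 6, 6, 7, 7]
step 2: w=[0.3333, 0.3333, 0.3333, 0.0000, 0.0000, 0.0000, 0.0000, 0.0000]  mean=2.4200  Neff=3.0000  idx=[0, 0, 0, 1, 1, 2, 2, 2]
step 3: w=[0.1250, 0.1250, 0.1250, 0.1250, 0.1250, 0.1250, 0.1250, 0.1250]  mean=2.4200  Neff=8.0000  idx=[0, 1, 2, 3, 4, 5, 6, 7]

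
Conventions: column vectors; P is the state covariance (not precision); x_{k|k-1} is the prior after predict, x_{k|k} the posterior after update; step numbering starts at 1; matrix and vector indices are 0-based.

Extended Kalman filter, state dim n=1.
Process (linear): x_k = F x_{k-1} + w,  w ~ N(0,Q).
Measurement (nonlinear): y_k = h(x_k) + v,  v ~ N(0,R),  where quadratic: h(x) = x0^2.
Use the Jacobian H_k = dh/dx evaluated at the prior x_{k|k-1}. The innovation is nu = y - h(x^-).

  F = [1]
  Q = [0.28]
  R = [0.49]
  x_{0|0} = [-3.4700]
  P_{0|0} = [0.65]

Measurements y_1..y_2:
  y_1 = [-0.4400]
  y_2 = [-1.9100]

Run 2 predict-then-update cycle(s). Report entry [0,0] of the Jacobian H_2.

H_jac[0,0] = -3.3821

step 1: x^-=[-3.4700]  P^-=[0.9300]  H_jac=[-6.9400]  S=[45.2821]  K=[-0.1425]  nu=[-12.4809]  x^+=[-1.6911]  P^+=[0.0101]
step 2: x^-=[-1.6911]  P^-=[0.2901]  H_jac=[-3.3821]  S=[3.8080]  K=[-0.2576]  nu=[-4.7697]  x^+=[-0.4623]  P^+=[0.0373]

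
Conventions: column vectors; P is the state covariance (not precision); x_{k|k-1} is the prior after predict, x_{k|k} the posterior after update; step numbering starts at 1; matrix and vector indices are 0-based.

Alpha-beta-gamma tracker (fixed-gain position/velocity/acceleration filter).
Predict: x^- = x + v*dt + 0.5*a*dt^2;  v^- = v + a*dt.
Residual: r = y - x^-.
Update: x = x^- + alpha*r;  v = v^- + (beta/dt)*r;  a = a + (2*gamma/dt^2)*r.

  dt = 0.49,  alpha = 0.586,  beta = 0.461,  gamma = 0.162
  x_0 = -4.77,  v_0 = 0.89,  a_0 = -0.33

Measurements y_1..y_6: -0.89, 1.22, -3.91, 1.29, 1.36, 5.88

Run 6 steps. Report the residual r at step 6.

step 1: x_pred=-4.3735  r=3.4835  x^+=-2.3322  v^+=4.0056  a^+=4.3708
step 2: x_pred=0.1553  r=1.0647  x^+=0.7792  v^+=7.1490  a^+=5.8075
step 3: x_pred=4.9794  r=-8.8894  x^+=-0.2298  v^+=1.6314  a^+=-6.1882
step 4: x_pred=-0.1733  r=1.4633  x^+=0.6842  v^+=-0.0241  a^+=-4.2136
step 5: x_pred=0.1665  r=1.1935  x^+=0.8659  v^+=-0.9660  a^+=-2.6031
step 6: x_pred=0.0801  r=5.7999  x^+=3.4788  v^+=3.2152  a^+=5.2236

resid = 5.7999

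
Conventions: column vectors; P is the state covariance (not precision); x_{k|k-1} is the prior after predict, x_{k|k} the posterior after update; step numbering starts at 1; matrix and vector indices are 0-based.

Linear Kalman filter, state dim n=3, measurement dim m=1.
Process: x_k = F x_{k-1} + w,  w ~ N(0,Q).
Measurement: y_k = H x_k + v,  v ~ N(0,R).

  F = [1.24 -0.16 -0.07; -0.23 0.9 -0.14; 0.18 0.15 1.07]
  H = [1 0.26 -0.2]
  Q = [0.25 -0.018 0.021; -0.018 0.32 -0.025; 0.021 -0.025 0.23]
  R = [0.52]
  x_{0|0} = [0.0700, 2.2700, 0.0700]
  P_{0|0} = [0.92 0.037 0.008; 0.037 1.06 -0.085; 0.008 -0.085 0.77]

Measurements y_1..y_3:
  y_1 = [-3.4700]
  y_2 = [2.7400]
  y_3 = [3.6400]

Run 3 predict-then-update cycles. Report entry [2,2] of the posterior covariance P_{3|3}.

P_post[2,2] = 2.1278

step 1: x^-=[-0.2813, 2.0171, 0.4280]  P^-=[1.6775 -0.3806 0.1750; -0.3806 1.2490 -0.1129; 0.1750 -0.1129 1.1430]  S=[2.0715]  K=[0.7451; -0.0161; -0.0400]  nu=[-3.6275]  x^+=[-2.9844, 2.0755, 0.5732]  P^+=[0.5273 -0.3558 0.2368; -0.3558 1.2484 -0.1142; 0.2368 -0.1142 1.1397]
step 2: x^-=[-4.0728, 2.4741, 0.3875]  P^-=[1.1959 -0.7798 0.2994; -0.7798 1.5728 -0.2662; 0.2994 -0.2662 1.6154]  S=[1.3892]  K=[0.6718; -0.2287; -0.0669]  nu=[6.2470]  x^+=[0.1238, 1.0456, -0.0301]  P^+=[0.5690 -0.5664 0.3618; -0.5664 1.5002 -0.2874; 0.3618 -0.2874 1.6092]
step 3: x^-=[-0.0116, 0.9168, 0.1469]  P^-=[1.3266 -1.0788 0.4301; -1.0788 1.9270 -0.5282; 0.4301 -0.5282 2.1410]  S=[1.3844]  K=[0.6935; -0.3410; -0.0978]  nu=[3.4427]  x^+=[2.3758, -0.2573, -0.1899]  P^+=[0.6608 -0.7514 0.5240; -0.7514 1.7660 -0.5744; 0.5240 -0.5744 2.1278]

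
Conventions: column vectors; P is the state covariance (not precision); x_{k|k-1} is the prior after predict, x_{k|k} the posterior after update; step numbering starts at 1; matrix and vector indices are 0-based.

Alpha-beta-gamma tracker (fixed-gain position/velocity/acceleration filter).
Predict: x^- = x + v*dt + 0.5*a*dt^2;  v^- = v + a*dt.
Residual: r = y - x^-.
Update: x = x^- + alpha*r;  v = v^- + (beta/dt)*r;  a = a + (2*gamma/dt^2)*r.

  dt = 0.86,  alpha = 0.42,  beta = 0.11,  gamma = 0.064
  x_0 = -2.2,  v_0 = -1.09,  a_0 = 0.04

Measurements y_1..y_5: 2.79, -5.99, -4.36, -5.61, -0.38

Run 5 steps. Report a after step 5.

a_post = 0.3449

step 1: x_pred=-3.1226  r=5.9126  x^+=-0.6393  v^+=-0.2993  a^+=1.0633
step 2: x_pred=-0.5035  r=-5.4865  x^+=-2.8079  v^+=-0.0867  a^+=0.1138
step 3: x_pred=-2.8403  r=-1.5197  x^+=-3.4786  v^+=-0.1832  a^+=-0.1493
step 4: x_pred=-3.6914  r=-1.9186  x^+=-4.4972  v^+=-0.5570  a^+=-0.4813
step 5: x_pred=-5.1542  r=4.7742  x^+=-3.1490  v^+=-0.3603  a^+=0.3449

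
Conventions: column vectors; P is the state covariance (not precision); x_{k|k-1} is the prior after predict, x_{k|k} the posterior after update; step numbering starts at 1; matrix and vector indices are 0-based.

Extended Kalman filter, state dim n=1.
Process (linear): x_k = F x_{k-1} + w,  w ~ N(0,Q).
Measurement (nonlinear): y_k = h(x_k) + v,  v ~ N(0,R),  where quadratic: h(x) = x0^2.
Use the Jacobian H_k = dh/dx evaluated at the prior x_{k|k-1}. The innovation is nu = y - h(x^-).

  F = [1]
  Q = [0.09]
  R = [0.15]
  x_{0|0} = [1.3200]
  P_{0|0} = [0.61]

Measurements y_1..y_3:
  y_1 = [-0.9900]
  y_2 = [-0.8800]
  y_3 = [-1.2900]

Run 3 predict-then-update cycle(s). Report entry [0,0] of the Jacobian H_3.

step 1: x^-=[1.3200]  P^-=[0.7000]  H_jac=[2.6400]  S=[5.0287]  K=[0.3675]  nu=[-2.7324]  x^+=[0.3159]  P^+=[0.0209]
step 2: x^-=[0.3159]  P^-=[0.1109]  H_jac=[0.6317]  S=[0.1943]  K=[0.3606]  nu=[-0.9798]  x^+=[-0.0374]  P^+=[0.0856]
step 3: x^-=[-0.0374]  P^-=[0.1756]  H_jac=[-0.0749]  S=[0.1510]  K=[-0.0871]  nu=[-1.2914]  x^+=[0.0750]  P^+=[0.1745]

H_jac[0,0] = -0.0749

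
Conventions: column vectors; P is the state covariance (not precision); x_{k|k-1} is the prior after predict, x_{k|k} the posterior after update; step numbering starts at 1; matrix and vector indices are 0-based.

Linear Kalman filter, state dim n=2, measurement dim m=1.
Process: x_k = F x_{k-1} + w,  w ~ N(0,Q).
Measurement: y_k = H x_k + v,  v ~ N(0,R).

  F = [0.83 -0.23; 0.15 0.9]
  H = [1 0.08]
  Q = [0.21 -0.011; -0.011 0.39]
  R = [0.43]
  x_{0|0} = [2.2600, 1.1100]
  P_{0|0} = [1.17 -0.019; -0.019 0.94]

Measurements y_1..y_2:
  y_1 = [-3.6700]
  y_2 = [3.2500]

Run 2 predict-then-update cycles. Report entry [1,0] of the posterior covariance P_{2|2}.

P_post[1,0] = -0.1838

step 1: x^-=[1.6205, 1.3380]  P^-=[1.0730 -0.0735; -0.0735 1.1726]  S=[1.4987]  K=[0.7120; 0.0136]  nu=[-5.3975]  x^+=[-2.2226, 1.2647]  P^+=[0.3132 -0.0879; -0.0879 1.1723]
step 2: x^-=[-2.1356, 0.8048]  P^-=[0.5214 -0.2773; -0.2773 1.3229]  S=[0.9154]  K=[0.5453; -0.1873]  nu=[5.3212]  x^+=[0.7659, -0.1921]  P^+=[0.2492 -0.1838; -0.1838 1.2907]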